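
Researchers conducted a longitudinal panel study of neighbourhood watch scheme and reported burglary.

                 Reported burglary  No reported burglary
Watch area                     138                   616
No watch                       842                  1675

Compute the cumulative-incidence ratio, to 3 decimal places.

0.547

Cells: a = 138, b = 616, c = 842, d = 1675.
Risk in exposed = 138/754 = 0.18302; risk in unexposed = 842/2517 = 0.33453.
RR = 0.18302 / 0.33453 = 0.54712
The risk is 45% lower among the exposed than among the unexposed.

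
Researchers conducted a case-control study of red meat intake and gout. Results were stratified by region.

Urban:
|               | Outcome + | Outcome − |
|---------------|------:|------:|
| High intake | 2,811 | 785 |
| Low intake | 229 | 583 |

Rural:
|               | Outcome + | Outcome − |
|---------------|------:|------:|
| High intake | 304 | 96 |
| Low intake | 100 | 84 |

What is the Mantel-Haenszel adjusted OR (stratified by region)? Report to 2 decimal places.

OR_MH = Σ(aᵢdᵢ/nᵢ) / Σ(bᵢcᵢ/nᵢ), where nᵢ is the stratum total.
Stratum 1 (Urban): n = 4408; a·d/n = 2811·583/4408 = 371.7815; b·c/n = 785·229/4408 = 40.7815
Stratum 2 (Rural): n = 584; a·d/n = 304·84/584 = 43.7260; b·c/n = 96·100/584 = 16.4384
OR_MH = (371.7815 + 43.7260) / (40.7815 + 16.4384) = 415.5076 / 57.2199 = 7.26159

7.26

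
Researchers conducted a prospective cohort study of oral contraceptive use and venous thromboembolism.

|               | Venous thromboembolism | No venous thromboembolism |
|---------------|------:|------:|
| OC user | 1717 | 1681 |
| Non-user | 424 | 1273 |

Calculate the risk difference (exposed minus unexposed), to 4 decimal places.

Cells: a = 1717, b = 1681, c = 424, d = 1273.
Risk in exposed = 1717/3398 = 0.505297; risk in unexposed = 424/1697 = 0.249853.
Risk difference = 0.505297 − 0.249853 = 0.255445

0.2554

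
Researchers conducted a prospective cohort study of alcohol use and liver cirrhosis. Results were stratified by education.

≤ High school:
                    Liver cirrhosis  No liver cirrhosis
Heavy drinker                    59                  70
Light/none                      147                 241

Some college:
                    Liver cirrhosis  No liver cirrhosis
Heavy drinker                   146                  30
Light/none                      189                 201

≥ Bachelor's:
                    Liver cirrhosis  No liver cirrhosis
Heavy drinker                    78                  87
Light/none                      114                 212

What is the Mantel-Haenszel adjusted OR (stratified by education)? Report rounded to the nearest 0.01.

OR_MH = Σ(aᵢdᵢ/nᵢ) / Σ(bᵢcᵢ/nᵢ), where nᵢ is the stratum total.
Stratum 1 (≤ High school): n = 517; a·d/n = 59·241/517 = 27.5029; b·c/n = 70·147/517 = 19.9033
Stratum 2 (Some college): n = 566; a·d/n = 146·201/566 = 51.8481; b·c/n = 30·189/566 = 10.0177
Stratum 3 (≥ Bachelor's): n = 491; a·d/n = 78·212/491 = 33.6782; b·c/n = 87·114/491 = 20.1996
OR_MH = (27.5029 + 51.8481 + 33.6782) / (19.9033 + 10.0177 + 20.1996) = 113.0292 / 50.1205 = 2.25515

2.26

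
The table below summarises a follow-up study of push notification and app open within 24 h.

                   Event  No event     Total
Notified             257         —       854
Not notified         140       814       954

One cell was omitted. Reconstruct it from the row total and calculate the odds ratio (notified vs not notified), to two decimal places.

2.50

The missing cell is in the exposed row: 854 − 257 = 597.
So a = 257, b = 597, c = 140, d = 814.
OR = (a·d)/(b·c) = (257 × 814) / (597 × 140) = 209198 / 83580 = 2.50297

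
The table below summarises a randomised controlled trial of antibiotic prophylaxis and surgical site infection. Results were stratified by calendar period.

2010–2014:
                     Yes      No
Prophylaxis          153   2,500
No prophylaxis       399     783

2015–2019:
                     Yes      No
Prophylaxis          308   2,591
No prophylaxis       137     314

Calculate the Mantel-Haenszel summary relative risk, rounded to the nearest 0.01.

RR_MH = Σ(aᵢ·n₀ᵢ/nᵢ) / Σ(cᵢ·n₁ᵢ/nᵢ), with n₁ᵢ = aᵢ+bᵢ (exposed), n₀ᵢ = cᵢ+dᵢ (unexposed), nᵢ = n₁ᵢ+n₀ᵢ.
Stratum 1 (2010–2014): n₁ = 2653, n₀ = 1182, n = 3835; a·n₀/n = 153·1182/3835 = 47.1567; c·n₁/n = 399·2653/3835 = 276.0227
Stratum 2 (2015–2019): n₁ = 2899, n₀ = 451, n = 3350; a·n₀/n = 308·451/3350 = 41.4651; c·n₁/n = 137·2899/3350 = 118.5561
RR_MH = (47.1567 + 41.4651) / (276.0227 + 118.5561) = 88.6218 / 394.5788 = 0.22460

0.22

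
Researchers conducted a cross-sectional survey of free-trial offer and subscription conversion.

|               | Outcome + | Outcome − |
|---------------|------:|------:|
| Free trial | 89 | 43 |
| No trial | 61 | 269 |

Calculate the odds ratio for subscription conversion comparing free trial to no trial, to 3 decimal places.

9.127

Cells: a = 89, b = 43, c = 61, d = 269.
OR = (a·d)/(b·c) = (89 × 269) / (43 × 61) = 23941 / 2623 = 9.12734
The odds of subscription conversion are about 9.13 times as high in the free trial group.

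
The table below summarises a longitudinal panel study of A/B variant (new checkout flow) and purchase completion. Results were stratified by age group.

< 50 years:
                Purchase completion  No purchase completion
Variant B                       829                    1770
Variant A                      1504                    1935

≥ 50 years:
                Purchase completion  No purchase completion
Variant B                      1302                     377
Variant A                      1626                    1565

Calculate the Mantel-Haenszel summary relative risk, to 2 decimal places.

RR_MH = Σ(aᵢ·n₀ᵢ/nᵢ) / Σ(cᵢ·n₁ᵢ/nᵢ), with n₁ᵢ = aᵢ+bᵢ (exposed), n₀ᵢ = cᵢ+dᵢ (unexposed), nᵢ = n₁ᵢ+n₀ᵢ.
Stratum 1 (< 50 years): n₁ = 2599, n₀ = 3439, n = 6038; a·n₀/n = 829·3439/6038 = 472.1648; c·n₁/n = 1504·2599/6038 = 647.3826
Stratum 2 (≥ 50 years): n₁ = 1679, n₀ = 3191, n = 4870; a·n₀/n = 1302·3191/4870 = 853.1175; c·n₁/n = 1626·1679/4870 = 560.5860
RR_MH = (472.1648 + 853.1175) / (647.3826 + 560.5860) = 1325.2822 / 1207.9686 = 1.09712

1.10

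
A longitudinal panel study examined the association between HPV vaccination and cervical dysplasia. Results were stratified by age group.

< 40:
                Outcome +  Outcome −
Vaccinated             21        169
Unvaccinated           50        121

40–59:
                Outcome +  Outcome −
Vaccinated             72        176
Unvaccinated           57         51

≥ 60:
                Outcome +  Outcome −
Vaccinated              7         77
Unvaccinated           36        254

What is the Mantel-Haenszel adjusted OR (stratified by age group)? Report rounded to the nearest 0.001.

0.375

OR_MH = Σ(aᵢdᵢ/nᵢ) / Σ(bᵢcᵢ/nᵢ), where nᵢ is the stratum total.
Stratum 1 (< 40): n = 361; a·d/n = 21·121/361 = 7.0388; b·c/n = 169·50/361 = 23.4072
Stratum 2 (40–59): n = 356; a·d/n = 72·51/356 = 10.3146; b·c/n = 176·57/356 = 28.1798
Stratum 3 (≥ 60): n = 374; a·d/n = 7·254/374 = 4.7540; b·c/n = 77·36/374 = 7.4118
OR_MH = (7.0388 + 10.3146 + 4.7540) / (23.4072 + 28.1798 + 7.4118) = 22.1074 / 58.9987 = 0.37471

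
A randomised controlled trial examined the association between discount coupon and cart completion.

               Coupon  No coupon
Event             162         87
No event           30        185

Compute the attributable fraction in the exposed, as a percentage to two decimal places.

62.09

Reading the table with exposure as columns: a = 162 (Coupon, case), b = 30 (Coupon, non-case), c = 87 (No coupon, case), d = 185.
Risk in exposed = 162/192 = 0.84375; risk in unexposed = 87/272 = 0.31985.
RR = 0.84375/0.31985 = 2.63793
AR% = (RR − 1)/RR × 100 = (2.63793 − 1)/2.63793 × 100 = 62.0915%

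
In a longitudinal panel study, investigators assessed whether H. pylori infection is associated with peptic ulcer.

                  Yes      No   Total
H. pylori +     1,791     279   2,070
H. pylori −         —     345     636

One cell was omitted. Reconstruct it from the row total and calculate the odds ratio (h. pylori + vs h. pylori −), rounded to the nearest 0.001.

7.611

The missing cell is in the unexposed row: 636 − 345 = 291.
So a = 1791, b = 279, c = 291, d = 345.
OR = (a·d)/(b·c) = (1791 × 345) / (279 × 291) = 617895 / 81189 = 7.61058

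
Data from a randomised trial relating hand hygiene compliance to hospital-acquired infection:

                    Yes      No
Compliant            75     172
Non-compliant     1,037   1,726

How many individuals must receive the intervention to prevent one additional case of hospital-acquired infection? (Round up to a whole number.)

Risk in treated group = 75/247 = 0.30364; risk in control = 1037/2763 = 0.37532.
Absolute risk reduction = 0.37532 − 0.30364 = 0.07167
NNT = 1 / ARR = 1 / 0.07167 = 13.952 → round up → 14

14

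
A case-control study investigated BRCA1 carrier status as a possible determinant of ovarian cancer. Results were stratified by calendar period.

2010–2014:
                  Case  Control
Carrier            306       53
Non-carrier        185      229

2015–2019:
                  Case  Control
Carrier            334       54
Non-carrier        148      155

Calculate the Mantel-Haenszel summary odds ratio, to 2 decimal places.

6.83

OR_MH = Σ(aᵢdᵢ/nᵢ) / Σ(bᵢcᵢ/nᵢ), where nᵢ is the stratum total.
Stratum 1 (2010–2014): n = 773; a·d/n = 306·229/773 = 90.6520; b·c/n = 53·185/773 = 12.6843
Stratum 2 (2015–2019): n = 691; a·d/n = 334·155/691 = 74.9204; b·c/n = 54·148/691 = 11.5658
OR_MH = (90.6520 + 74.9204) / (12.6843 + 11.5658) = 165.5724 / 24.2502 = 6.82767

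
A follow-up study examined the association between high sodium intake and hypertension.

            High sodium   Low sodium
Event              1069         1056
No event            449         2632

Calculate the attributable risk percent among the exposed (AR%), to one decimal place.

59.3

Reading the table with exposure as columns: a = 1069 (High sodium, case), b = 449 (High sodium, non-case), c = 1056 (Low sodium, case), d = 2632.
Risk in exposed = 1069/1518 = 0.70422; risk in unexposed = 1056/3688 = 0.28633.
RR = 0.70422/0.28633 = 2.45942
AR% = (RR − 1)/RR × 100 = (2.45942 − 1)/2.45942 × 100 = 59.3400%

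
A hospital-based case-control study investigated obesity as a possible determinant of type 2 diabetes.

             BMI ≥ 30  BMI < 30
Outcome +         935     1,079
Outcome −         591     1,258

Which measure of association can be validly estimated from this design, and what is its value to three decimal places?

Reading the table with exposure as columns: a = 935 (BMI ≥ 30, case), b = 591 (BMI ≥ 30, non-case), c = 1079 (BMI < 30, case), d = 1258.
This is a hospital-based case-control study: participants were sampled on outcome status, so risks in the source population cannot be estimated directly — relative risk is not valid here. The odds ratio is the appropriate measure.
OR = (a·d)/(b·c) = (935 × 1258) / (591 × 1079) = 1176230 / 637689 = 1.84452

1.845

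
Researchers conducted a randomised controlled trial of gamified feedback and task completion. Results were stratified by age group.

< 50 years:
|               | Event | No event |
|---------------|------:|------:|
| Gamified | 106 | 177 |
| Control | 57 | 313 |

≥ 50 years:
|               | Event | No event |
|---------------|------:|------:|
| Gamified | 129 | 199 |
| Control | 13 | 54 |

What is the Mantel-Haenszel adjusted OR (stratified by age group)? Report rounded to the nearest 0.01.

3.11

OR_MH = Σ(aᵢdᵢ/nᵢ) / Σ(bᵢcᵢ/nᵢ), where nᵢ is the stratum total.
Stratum 1 (< 50 years): n = 653; a·d/n = 106·313/653 = 50.8086; b·c/n = 177·57/653 = 15.4502
Stratum 2 (≥ 50 years): n = 395; a·d/n = 129·54/395 = 17.6354; b·c/n = 199·13/395 = 6.5494
OR_MH = (50.8086 + 17.6354) / (15.4502 + 6.5494) = 68.4440 / 21.9996 = 3.11115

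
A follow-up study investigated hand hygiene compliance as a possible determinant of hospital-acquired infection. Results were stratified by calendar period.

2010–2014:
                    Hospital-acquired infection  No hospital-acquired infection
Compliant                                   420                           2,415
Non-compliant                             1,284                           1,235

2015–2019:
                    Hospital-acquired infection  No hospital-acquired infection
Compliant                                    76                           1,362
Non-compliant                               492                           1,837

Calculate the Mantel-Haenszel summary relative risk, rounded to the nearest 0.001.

0.282

RR_MH = Σ(aᵢ·n₀ᵢ/nᵢ) / Σ(cᵢ·n₁ᵢ/nᵢ), with n₁ᵢ = aᵢ+bᵢ (exposed), n₀ᵢ = cᵢ+dᵢ (unexposed), nᵢ = n₁ᵢ+n₀ᵢ.
Stratum 1 (2010–2014): n₁ = 2835, n₀ = 2519, n = 5354; a·n₀/n = 420·2519/5354 = 197.6055; c·n₁/n = 1284·2835/5354 = 679.8917
Stratum 2 (2015–2019): n₁ = 1438, n₀ = 2329, n = 3767; a·n₀/n = 76·2329/3767 = 46.9881; c·n₁/n = 492·1438/3767 = 187.8142
RR_MH = (197.6055 + 46.9881) / (679.8917 + 187.8142) = 244.5936 / 867.7058 = 0.28189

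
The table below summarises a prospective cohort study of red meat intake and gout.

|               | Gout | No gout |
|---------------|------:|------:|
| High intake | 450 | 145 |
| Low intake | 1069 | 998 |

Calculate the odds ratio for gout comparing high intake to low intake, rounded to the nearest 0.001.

2.897

Cells: a = 450, b = 145, c = 1069, d = 998.
OR = (a·d)/(b·c) = (450 × 998) / (145 × 1069) = 449100 / 155005 = 2.89733
The odds of gout are about 2.90 times as high in the high intake group.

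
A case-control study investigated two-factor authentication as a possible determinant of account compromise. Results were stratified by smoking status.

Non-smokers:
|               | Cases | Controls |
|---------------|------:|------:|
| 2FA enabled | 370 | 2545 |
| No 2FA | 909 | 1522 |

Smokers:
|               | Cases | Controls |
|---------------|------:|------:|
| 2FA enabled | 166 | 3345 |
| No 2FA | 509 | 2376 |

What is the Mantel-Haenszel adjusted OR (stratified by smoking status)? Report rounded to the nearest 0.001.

0.239

OR_MH = Σ(aᵢdᵢ/nᵢ) / Σ(bᵢcᵢ/nᵢ), where nᵢ is the stratum total.
Stratum 1 (Non-smokers): n = 5346; a·d/n = 370·1522/5346 = 105.3386; b·c/n = 2545·909/5346 = 432.7357
Stratum 2 (Smokers): n = 6396; a·d/n = 166·2376/6396 = 61.6660; b·c/n = 3345·509/6396 = 266.1984
OR_MH = (105.3386 + 61.6660) / (432.7357 + 266.1984) = 167.0046 / 698.9341 = 0.23894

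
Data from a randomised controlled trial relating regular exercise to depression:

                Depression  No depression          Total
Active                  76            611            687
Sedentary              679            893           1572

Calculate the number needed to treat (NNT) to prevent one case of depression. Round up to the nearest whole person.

Risk in treated group = 76/687 = 0.11063; risk in control = 679/1572 = 0.43193.
Absolute risk reduction = 0.43193 − 0.11063 = 0.32131
NNT = 1 / ARR = 1 / 0.32131 = 3.112 → round up → 4

4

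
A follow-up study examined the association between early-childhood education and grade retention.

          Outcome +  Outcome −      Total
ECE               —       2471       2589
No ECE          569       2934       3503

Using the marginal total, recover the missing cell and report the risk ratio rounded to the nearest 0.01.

0.28

The missing cell is in the exposed row: 2589 − 2471 = 118.
So a = 118, b = 2471, c = 569, d = 2934.
RR = [a/(a+b)] / [c/(c+d)] = (118/2589) / (569/3503) = 0.04558/0.16243 = 0.28059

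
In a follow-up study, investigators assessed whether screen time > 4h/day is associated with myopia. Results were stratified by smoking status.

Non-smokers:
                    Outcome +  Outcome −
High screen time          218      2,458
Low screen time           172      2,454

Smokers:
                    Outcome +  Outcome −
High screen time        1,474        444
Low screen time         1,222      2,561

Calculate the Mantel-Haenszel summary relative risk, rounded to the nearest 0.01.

RR_MH = Σ(aᵢ·n₀ᵢ/nᵢ) / Σ(cᵢ·n₁ᵢ/nᵢ), with n₁ᵢ = aᵢ+bᵢ (exposed), n₀ᵢ = cᵢ+dᵢ (unexposed), nᵢ = n₁ᵢ+n₀ᵢ.
Stratum 1 (Non-smokers): n₁ = 2676, n₀ = 2626, n = 5302; a·n₀/n = 218·2626/5302 = 107.9721; c·n₁/n = 172·2676/5302 = 86.8110
Stratum 2 (Smokers): n₁ = 1918, n₀ = 3783, n = 5701; a·n₀/n = 1474·3783/5701 = 978.0989; c·n₁/n = 1222·1918/5701 = 411.1202
RR_MH = (107.9721 + 978.0989) / (86.8110 + 411.1202) = 1086.0710 / 497.9312 = 2.18117

2.18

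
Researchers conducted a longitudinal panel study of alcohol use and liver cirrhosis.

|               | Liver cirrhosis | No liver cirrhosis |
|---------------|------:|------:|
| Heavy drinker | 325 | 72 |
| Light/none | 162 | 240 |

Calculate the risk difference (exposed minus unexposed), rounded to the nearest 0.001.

0.416

Cells: a = 325, b = 72, c = 162, d = 240.
Risk in exposed = 325/397 = 0.818640; risk in unexposed = 162/402 = 0.402985.
Risk difference = 0.818640 − 0.402985 = 0.415655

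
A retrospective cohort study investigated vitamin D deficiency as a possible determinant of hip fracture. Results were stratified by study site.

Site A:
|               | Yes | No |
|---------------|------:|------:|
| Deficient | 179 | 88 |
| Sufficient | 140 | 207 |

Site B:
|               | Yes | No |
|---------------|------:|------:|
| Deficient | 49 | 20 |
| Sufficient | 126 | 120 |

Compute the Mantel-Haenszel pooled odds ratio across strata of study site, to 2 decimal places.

OR_MH = Σ(aᵢdᵢ/nᵢ) / Σ(bᵢcᵢ/nᵢ), where nᵢ is the stratum total.
Stratum 1 (Site A): n = 614; a·d/n = 179·207/614 = 60.3469; b·c/n = 88·140/614 = 20.0651
Stratum 2 (Site B): n = 315; a·d/n = 49·120/315 = 18.6667; b·c/n = 20·126/315 = 8.0000
OR_MH = (60.3469 + 18.6667) / (20.0651 + 8.0000) = 79.0136 / 28.0651 = 2.81536

2.82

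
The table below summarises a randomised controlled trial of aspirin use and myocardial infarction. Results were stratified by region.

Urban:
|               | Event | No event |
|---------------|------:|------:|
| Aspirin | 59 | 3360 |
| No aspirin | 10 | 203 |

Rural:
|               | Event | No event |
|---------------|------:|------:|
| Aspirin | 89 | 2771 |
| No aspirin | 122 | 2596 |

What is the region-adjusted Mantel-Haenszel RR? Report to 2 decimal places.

0.65

RR_MH = Σ(aᵢ·n₀ᵢ/nᵢ) / Σ(cᵢ·n₁ᵢ/nᵢ), with n₁ᵢ = aᵢ+bᵢ (exposed), n₀ᵢ = cᵢ+dᵢ (unexposed), nᵢ = n₁ᵢ+n₀ᵢ.
Stratum 1 (Urban): n₁ = 3419, n₀ = 213, n = 3632; a·n₀/n = 59·213/3632 = 3.4601; c·n₁/n = 10·3419/3632 = 9.4135
Stratum 2 (Rural): n₁ = 2860, n₀ = 2718, n = 5578; a·n₀/n = 89·2718/5578 = 43.3672; c·n₁/n = 122·2860/5578 = 62.5529
RR_MH = (3.4601 + 43.3672) / (9.4135 + 62.5529) = 46.8272 / 71.9664 = 0.65068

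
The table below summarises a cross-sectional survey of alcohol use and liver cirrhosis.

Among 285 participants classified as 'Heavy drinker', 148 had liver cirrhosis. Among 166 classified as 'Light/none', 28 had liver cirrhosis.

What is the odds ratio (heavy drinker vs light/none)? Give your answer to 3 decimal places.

5.324

From the description: a = 148, b = 137, c = 28, d = 138.
OR = (a·d)/(b·c) = (148 × 138) / (137 × 28) = 20424 / 3836 = 5.32430
The odds of liver cirrhosis are about 5.32 times as high in the heavy drinker group.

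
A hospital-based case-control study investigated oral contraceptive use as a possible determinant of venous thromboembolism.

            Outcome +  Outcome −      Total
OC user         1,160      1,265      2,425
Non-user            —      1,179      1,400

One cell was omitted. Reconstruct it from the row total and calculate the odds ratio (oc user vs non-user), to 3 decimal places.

4.892

The missing cell is in the unexposed row: 1400 − 1179 = 221.
So a = 1160, b = 1265, c = 221, d = 1179.
OR = (a·d)/(b·c) = (1160 × 1179) / (1265 × 221) = 1367640 / 279565 = 4.89203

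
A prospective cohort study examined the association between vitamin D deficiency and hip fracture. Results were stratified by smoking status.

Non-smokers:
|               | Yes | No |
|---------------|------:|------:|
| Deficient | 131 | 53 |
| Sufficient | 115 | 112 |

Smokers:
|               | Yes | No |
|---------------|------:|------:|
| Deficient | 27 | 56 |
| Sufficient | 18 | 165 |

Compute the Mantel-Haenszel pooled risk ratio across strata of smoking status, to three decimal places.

1.592

RR_MH = Σ(aᵢ·n₀ᵢ/nᵢ) / Σ(cᵢ·n₁ᵢ/nᵢ), with n₁ᵢ = aᵢ+bᵢ (exposed), n₀ᵢ = cᵢ+dᵢ (unexposed), nᵢ = n₁ᵢ+n₀ᵢ.
Stratum 1 (Non-smokers): n₁ = 184, n₀ = 227, n = 411; a·n₀/n = 131·227/411 = 72.3528; c·n₁/n = 115·184/411 = 51.4842
Stratum 2 (Smokers): n₁ = 83, n₀ = 183, n = 266; a·n₀/n = 27·183/266 = 18.5752; c·n₁/n = 18·83/266 = 5.6165
RR_MH = (72.3528 + 18.5752) / (51.4842 + 5.6165) = 90.9280 / 57.1007 = 1.59241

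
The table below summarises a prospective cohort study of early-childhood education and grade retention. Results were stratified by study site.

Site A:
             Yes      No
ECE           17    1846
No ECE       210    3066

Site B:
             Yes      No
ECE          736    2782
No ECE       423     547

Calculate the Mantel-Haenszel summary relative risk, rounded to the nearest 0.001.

RR_MH = Σ(aᵢ·n₀ᵢ/nᵢ) / Σ(cᵢ·n₁ᵢ/nᵢ), with n₁ᵢ = aᵢ+bᵢ (exposed), n₀ᵢ = cᵢ+dᵢ (unexposed), nᵢ = n₁ᵢ+n₀ᵢ.
Stratum 1 (Site A): n₁ = 1863, n₀ = 3276, n = 5139; a·n₀/n = 17·3276/5139 = 10.8371; c·n₁/n = 210·1863/5139 = 76.1296
Stratum 2 (Site B): n₁ = 3518, n₀ = 970, n = 4488; a·n₀/n = 736·970/4488 = 159.0731; c·n₁/n = 423·3518/4488 = 331.5762
RR_MH = (10.8371 + 159.0731) / (76.1296 + 331.5762) = 169.9102 / 407.7058 = 0.41675

0.417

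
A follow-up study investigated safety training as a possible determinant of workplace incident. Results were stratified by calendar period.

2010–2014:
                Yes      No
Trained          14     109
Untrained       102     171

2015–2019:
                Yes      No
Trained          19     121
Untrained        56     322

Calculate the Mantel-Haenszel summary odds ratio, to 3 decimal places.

OR_MH = Σ(aᵢdᵢ/nᵢ) / Σ(bᵢcᵢ/nᵢ), where nᵢ is the stratum total.
Stratum 1 (2010–2014): n = 396; a·d/n = 14·171/396 = 6.0455; b·c/n = 109·102/396 = 28.0758
Stratum 2 (2015–2019): n = 518; a·d/n = 19·322/518 = 11.8108; b·c/n = 121·56/518 = 13.0811
OR_MH = (6.0455 + 11.8108) / (28.0758 + 13.0811) = 17.8563 / 41.1568 = 0.43386

0.434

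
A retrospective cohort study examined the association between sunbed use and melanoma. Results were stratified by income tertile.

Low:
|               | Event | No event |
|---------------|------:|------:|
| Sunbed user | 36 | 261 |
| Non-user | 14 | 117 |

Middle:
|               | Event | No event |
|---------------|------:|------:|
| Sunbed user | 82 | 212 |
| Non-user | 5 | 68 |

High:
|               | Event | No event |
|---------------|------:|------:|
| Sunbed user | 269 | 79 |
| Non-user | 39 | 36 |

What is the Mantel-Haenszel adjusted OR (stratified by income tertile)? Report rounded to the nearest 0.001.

2.562

OR_MH = Σ(aᵢdᵢ/nᵢ) / Σ(bᵢcᵢ/nᵢ), where nᵢ is the stratum total.
Stratum 1 (Low): n = 428; a·d/n = 36·117/428 = 9.8411; b·c/n = 261·14/428 = 8.5374
Stratum 2 (Middle): n = 367; a·d/n = 82·68/367 = 15.1935; b·c/n = 212·5/367 = 2.8883
Stratum 3 (High): n = 423; a·d/n = 269·36/423 = 22.8936; b·c/n = 79·39/423 = 7.2837
OR_MH = (9.8411 + 15.1935 + 22.8936) / (8.5374 + 2.8883 + 7.2837) = 47.9282 / 18.7094 = 2.56172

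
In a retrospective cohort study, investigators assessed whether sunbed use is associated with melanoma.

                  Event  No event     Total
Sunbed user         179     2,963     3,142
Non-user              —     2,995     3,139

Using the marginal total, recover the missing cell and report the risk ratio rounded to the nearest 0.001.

The missing cell is in the unexposed row: 3139 − 2995 = 144.
So a = 179, b = 2963, c = 144, d = 2995.
RR = [a/(a+b)] / [c/(c+d)] = (179/3142) / (144/3139) = 0.05697/0.04587 = 1.24187

1.242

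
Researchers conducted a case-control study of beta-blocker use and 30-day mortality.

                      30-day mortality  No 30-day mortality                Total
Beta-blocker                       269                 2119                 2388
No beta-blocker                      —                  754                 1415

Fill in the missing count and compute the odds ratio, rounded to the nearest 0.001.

The missing cell is in the unexposed row: 1415 − 754 = 661.
So a = 269, b = 2119, c = 661, d = 754.
OR = (a·d)/(b·c) = (269 × 754) / (2119 × 661) = 202826 / 1400659 = 0.14481

0.145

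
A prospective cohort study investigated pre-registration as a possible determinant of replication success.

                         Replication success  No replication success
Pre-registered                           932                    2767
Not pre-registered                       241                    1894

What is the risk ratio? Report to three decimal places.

2.232

Cells: a = 932, b = 2767, c = 241, d = 1894.
Risk in exposed = 932/3699 = 0.25196; risk in unexposed = 241/2135 = 0.11288.
RR = 0.25196 / 0.11288 = 2.23209
The risk among the exposed is 2.23 times that among the unexposed.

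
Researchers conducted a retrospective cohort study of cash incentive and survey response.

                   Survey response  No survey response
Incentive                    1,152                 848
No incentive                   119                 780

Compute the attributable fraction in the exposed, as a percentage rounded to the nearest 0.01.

Cells: a = 1152, b = 848, c = 119, d = 780.
Risk in exposed = 1152/2000 = 0.57600; risk in unexposed = 119/899 = 0.13237.
RR = 0.57600/0.13237 = 4.35146
AR% = (RR − 1)/RR × 100 = (4.35146 − 1)/4.35146 × 100 = 77.0192%

77.02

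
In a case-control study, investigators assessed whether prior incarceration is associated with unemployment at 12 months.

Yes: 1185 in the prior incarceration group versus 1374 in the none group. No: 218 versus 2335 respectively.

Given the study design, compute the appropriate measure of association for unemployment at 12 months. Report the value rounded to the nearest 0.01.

9.24

From the description: a = 1185, b = 218, c = 1374, d = 2335.
This is a case-control study: participants were sampled on outcome status, so risks in the source population cannot be estimated directly — relative risk is not valid here. The odds ratio is the appropriate measure.
OR = (a·d)/(b·c) = (1185 × 2335) / (218 × 1374) = 2766975 / 299532 = 9.23766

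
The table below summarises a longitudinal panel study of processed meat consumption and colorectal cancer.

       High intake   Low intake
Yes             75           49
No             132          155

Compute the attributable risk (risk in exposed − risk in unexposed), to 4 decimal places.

Reading the table with exposure as columns: a = 75 (High intake, case), b = 132 (High intake, non-case), c = 49 (Low intake, case), d = 155.
Risk in exposed = 75/207 = 0.362319; risk in unexposed = 49/204 = 0.240196.
Risk difference = 0.362319 − 0.240196 = 0.122123

0.1221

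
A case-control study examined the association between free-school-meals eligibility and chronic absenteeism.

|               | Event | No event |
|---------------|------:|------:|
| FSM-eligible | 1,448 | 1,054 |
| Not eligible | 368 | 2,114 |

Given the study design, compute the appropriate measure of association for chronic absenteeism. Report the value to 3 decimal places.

Cells: a = 1448, b = 1054, c = 368, d = 2114.
This is a case-control study: participants were sampled on outcome status, so risks in the source population cannot be estimated directly — relative risk is not valid here. The odds ratio is the appropriate measure.
OR = (a·d)/(b·c) = (1448 × 2114) / (1054 × 368) = 3061072 / 387872 = 7.89196

7.892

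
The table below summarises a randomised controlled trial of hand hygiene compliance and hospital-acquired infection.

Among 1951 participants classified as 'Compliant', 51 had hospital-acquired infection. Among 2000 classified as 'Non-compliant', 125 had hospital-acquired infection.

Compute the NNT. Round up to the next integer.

28

Risk in treated group = 51/1951 = 0.02614; risk in control = 125/2000 = 0.06250.
Absolute risk reduction = 0.06250 − 0.02614 = 0.03636
NNT = 1 / ARR = 1 / 0.03636 = 27.503 → round up → 28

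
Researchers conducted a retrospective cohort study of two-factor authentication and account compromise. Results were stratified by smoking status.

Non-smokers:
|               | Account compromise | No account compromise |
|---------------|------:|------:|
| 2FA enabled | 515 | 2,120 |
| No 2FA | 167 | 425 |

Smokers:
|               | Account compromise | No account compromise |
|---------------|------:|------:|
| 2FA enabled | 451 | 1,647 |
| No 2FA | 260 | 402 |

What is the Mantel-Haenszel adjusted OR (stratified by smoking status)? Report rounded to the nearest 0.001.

0.504

OR_MH = Σ(aᵢdᵢ/nᵢ) / Σ(bᵢcᵢ/nᵢ), where nᵢ is the stratum total.
Stratum 1 (Non-smokers): n = 3227; a·d/n = 515·425/3227 = 67.8262; b·c/n = 2120·167/3227 = 109.7118
Stratum 2 (Smokers): n = 2760; a·d/n = 451·402/2760 = 65.6891; b·c/n = 1647·260/2760 = 155.1522
OR_MH = (67.8262 + 65.6891) / (109.7118 + 155.1522) = 133.5153 / 264.8640 = 0.50409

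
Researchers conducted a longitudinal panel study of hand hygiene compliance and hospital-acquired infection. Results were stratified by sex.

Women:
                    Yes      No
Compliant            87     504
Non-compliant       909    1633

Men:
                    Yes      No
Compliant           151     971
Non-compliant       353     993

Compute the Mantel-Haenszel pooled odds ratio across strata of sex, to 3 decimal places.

OR_MH = Σ(aᵢdᵢ/nᵢ) / Σ(bᵢcᵢ/nᵢ), where nᵢ is the stratum total.
Stratum 1 (Women): n = 3133; a·d/n = 87·1633/3133 = 45.3466; b·c/n = 504·909/3133 = 146.2292
Stratum 2 (Men): n = 2468; a·d/n = 151·993/2468 = 60.7549; b·c/n = 971·353/2468 = 138.8829
OR_MH = (45.3466 + 60.7549) / (146.2292 + 138.8829) = 106.1015 / 285.1121 = 0.37214

0.372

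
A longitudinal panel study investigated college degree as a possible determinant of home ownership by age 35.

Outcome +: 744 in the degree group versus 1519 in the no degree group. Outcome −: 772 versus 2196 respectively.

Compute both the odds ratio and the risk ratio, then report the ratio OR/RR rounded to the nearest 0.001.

From the description: a = 744, b = 772, c = 1519, d = 2196.
OR = (744·2196)/(772·1519) = 1633824/1172668 = 1.39325
Risk in exposed = 744/1516 = 0.49077; risk in unexposed = 1519/3715 = 0.40888; RR = 1.20026
OR/RR = 1.39325 / 1.20026 = 1.16079
The outcome is not rare, so the OR lies further from 1 than the RR.

1.161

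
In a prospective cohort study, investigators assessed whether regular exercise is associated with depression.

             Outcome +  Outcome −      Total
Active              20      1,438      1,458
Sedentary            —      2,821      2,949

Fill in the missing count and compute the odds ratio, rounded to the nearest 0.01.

0.31

The missing cell is in the unexposed row: 2949 − 2821 = 128.
So a = 20, b = 1438, c = 128, d = 2821.
OR = (a·d)/(b·c) = (20 × 2821) / (1438 × 128) = 56420 / 184064 = 0.30652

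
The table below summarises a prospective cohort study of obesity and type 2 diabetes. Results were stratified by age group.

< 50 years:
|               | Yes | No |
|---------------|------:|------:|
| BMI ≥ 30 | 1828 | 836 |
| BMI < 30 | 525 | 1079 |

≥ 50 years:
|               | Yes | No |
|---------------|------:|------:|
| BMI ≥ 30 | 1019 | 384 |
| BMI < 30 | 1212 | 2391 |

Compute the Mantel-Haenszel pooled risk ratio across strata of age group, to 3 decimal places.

2.128

RR_MH = Σ(aᵢ·n₀ᵢ/nᵢ) / Σ(cᵢ·n₁ᵢ/nᵢ), with n₁ᵢ = aᵢ+bᵢ (exposed), n₀ᵢ = cᵢ+dᵢ (unexposed), nᵢ = n₁ᵢ+n₀ᵢ.
Stratum 1 (< 50 years): n₁ = 2664, n₀ = 1604, n = 4268; a·n₀/n = 1828·1604/4268 = 686.9991; c·n₁/n = 525·2664/4268 = 327.6945
Stratum 2 (≥ 50 years): n₁ = 1403, n₀ = 3603, n = 5006; a·n₀/n = 1019·3603/5006 = 733.4113; c·n₁/n = 1212·1403/5006 = 339.6796
RR_MH = (686.9991 + 733.4113) / (327.6945 + 339.6796) = 1420.4104 / 667.3741 = 2.12836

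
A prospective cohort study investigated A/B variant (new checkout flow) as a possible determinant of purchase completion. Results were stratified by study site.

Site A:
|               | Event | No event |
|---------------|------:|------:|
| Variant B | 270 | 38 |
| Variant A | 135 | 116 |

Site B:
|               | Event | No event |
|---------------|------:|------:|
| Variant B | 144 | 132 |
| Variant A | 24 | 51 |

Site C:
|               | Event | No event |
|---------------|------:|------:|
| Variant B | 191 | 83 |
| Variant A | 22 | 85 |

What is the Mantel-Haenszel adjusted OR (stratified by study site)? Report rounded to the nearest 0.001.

OR_MH = Σ(aᵢdᵢ/nᵢ) / Σ(bᵢcᵢ/nᵢ), where nᵢ is the stratum total.
Stratum 1 (Site A): n = 559; a·d/n = 270·116/559 = 56.0286; b·c/n = 38·135/559 = 9.1771
Stratum 2 (Site B): n = 351; a·d/n = 144·51/351 = 20.9231; b·c/n = 132·24/351 = 9.0256
Stratum 3 (Site C): n = 381; a·d/n = 191·85/381 = 42.6115; b·c/n = 83·22/381 = 4.7927
OR_MH = (56.0286 + 20.9231 + 42.6115) / (9.1771 + 9.0256 + 4.7927) = 119.5632 / 22.9954 = 5.19944

5.199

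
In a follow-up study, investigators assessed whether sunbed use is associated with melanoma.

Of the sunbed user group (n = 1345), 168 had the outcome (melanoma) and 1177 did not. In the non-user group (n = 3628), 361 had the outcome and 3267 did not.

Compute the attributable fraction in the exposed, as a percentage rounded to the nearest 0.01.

From the description: a = 168, b = 1177, c = 361, d = 3267.
Risk in exposed = 168/1345 = 0.12491; risk in unexposed = 361/3628 = 0.09950.
RR = 0.12491/0.09950 = 1.25530
AR% = (RR − 1)/RR × 100 = (1.25530 − 1)/1.25530 × 100 = 20.3377%

20.34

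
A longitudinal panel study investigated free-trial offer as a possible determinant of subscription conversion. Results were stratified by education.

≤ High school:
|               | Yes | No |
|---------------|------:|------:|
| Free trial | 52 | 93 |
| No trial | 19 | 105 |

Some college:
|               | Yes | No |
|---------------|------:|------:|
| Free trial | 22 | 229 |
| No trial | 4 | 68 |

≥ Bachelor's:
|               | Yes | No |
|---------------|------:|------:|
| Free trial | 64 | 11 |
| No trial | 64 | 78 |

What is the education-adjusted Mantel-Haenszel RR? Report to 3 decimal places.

1.995

RR_MH = Σ(aᵢ·n₀ᵢ/nᵢ) / Σ(cᵢ·n₁ᵢ/nᵢ), with n₁ᵢ = aᵢ+bᵢ (exposed), n₀ᵢ = cᵢ+dᵢ (unexposed), nᵢ = n₁ᵢ+n₀ᵢ.
Stratum 1 (≤ High school): n₁ = 145, n₀ = 124, n = 269; a·n₀/n = 52·124/269 = 23.9703; c·n₁/n = 19·145/269 = 10.2416
Stratum 2 (Some college): n₁ = 251, n₀ = 72, n = 323; a·n₀/n = 22·72/323 = 4.9040; c·n₁/n = 4·251/323 = 3.1084
Stratum 3 (≥ Bachelor's): n₁ = 75, n₀ = 142, n = 217; a·n₀/n = 64·142/217 = 41.8802; c·n₁/n = 64·75/217 = 22.1198
RR_MH = (23.9703 + 4.9040 + 41.8802) / (10.2416 + 3.1084 + 22.1198) = 70.7545 / 35.4698 = 1.99478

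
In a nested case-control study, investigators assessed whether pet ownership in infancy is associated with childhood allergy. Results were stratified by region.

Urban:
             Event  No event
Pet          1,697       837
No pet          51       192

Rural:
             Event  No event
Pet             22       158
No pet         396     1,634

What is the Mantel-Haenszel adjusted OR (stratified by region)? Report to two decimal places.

3.06

OR_MH = Σ(aᵢdᵢ/nᵢ) / Σ(bᵢcᵢ/nᵢ), where nᵢ is the stratum total.
Stratum 1 (Urban): n = 2777; a·d/n = 1697·192/2777 = 117.3295; b·c/n = 837·51/2777 = 15.3716
Stratum 2 (Rural): n = 2210; a·d/n = 22·1634/2210 = 16.2661; b·c/n = 158·396/2210 = 28.3113
OR_MH = (117.3295 + 16.2661) / (15.3716 + 28.3113) = 133.5956 / 43.6829 = 3.05830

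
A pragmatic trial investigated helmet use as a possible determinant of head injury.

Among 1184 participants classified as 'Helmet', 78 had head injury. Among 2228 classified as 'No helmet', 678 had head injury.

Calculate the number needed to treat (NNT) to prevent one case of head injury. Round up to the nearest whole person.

5

Risk in treated group = 78/1184 = 0.06588; risk in control = 678/2228 = 0.30431.
Absolute risk reduction = 0.30431 − 0.06588 = 0.23843
NNT = 1 / ARR = 1 / 0.23843 = 4.194 → round up → 5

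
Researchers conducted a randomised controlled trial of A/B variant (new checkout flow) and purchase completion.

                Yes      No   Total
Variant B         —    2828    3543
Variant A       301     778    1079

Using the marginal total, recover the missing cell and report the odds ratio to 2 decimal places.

0.65

The missing cell is in the exposed row: 3543 − 2828 = 715.
So a = 715, b = 2828, c = 301, d = 778.
OR = (a·d)/(b·c) = (715 × 778) / (2828 × 301) = 556270 / 851228 = 0.65349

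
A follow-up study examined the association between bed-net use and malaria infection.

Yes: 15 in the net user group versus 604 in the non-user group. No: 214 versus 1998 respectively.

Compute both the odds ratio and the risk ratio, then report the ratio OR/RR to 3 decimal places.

From the description: a = 15, b = 214, c = 604, d = 1998.
OR = (15·1998)/(214·604) = 29970/129256 = 0.23187
Risk in exposed = 15/229 = 0.06550; risk in unexposed = 604/2602 = 0.23213; RR = 0.28218
OR/RR = 0.23187 / 0.28218 = 0.82169
The outcome is not rare, so the OR lies further from 1 than the RR.

0.822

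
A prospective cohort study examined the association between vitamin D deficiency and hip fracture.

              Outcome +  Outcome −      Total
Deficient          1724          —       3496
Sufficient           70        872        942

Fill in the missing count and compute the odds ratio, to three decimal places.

The missing cell is in the exposed row: 3496 − 1724 = 1772.
So a = 1724, b = 1772, c = 70, d = 872.
OR = (a·d)/(b·c) = (1724 × 872) / (1772 × 70) = 1503328 / 124040 = 12.11970

12.120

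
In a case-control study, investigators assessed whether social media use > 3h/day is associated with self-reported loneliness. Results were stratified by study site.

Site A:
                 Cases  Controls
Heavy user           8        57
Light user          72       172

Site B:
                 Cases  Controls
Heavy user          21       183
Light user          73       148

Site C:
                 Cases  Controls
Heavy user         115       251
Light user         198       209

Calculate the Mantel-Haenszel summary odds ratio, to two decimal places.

0.39

OR_MH = Σ(aᵢdᵢ/nᵢ) / Σ(bᵢcᵢ/nᵢ), where nᵢ is the stratum total.
Stratum 1 (Site A): n = 309; a·d/n = 8·172/309 = 4.4531; b·c/n = 57·72/309 = 13.2816
Stratum 2 (Site B): n = 425; a·d/n = 21·148/425 = 7.3129; b·c/n = 183·73/425 = 31.4329
Stratum 3 (Site C): n = 773; a·d/n = 115·209/773 = 31.0931; b·c/n = 251·198/773 = 64.2924
OR_MH = (4.4531 + 7.3129 + 31.0931) / (13.2816 + 31.4329 + 64.2924) = 42.8592 / 109.0069 = 0.39318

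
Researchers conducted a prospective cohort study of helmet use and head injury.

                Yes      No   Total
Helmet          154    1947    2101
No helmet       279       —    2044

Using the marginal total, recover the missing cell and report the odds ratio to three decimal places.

The missing cell is in the unexposed row: 2044 − 279 = 1765.
So a = 154, b = 1947, c = 279, d = 1765.
OR = (a·d)/(b·c) = (154 × 1765) / (1947 × 279) = 271810 / 543213 = 0.50037

0.500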